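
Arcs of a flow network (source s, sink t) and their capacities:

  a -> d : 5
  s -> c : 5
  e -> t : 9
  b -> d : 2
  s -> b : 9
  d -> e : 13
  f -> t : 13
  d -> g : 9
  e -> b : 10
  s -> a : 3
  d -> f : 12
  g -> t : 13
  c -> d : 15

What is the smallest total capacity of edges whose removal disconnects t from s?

Augment s→a→d→e→t: bottleneck 3, flow now 3.
Augment s→b→d→e→t: bottleneck 2, flow now 5.
Augment s→c→d→e→t: bottleneck 4, flow now 9.
Augment s→c→d→f→t: bottleneck 1, flow now 10.
No augmenting path remains; maximum flow = 10.
By max-flow min-cut, the minimum cut capacity equals the max flow.
In the residual graph, reachable from s: {s, b}.
Min-cut edges: s→a (3), s→c (5), b→d (2); capacity 3 + 5 + 2 = 10.

10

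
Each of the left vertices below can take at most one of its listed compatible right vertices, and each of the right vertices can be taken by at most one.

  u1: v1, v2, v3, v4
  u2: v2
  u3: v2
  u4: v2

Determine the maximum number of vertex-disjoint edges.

Unit-capacity flow: source→left, listed edges, right→sink; max matching = max flow.
Augmenting path u1→v1 (+1); matched 1.
Augmenting path u2→v2 (+1); matched 2.
No augmenting path remains; maximum matching = 2.
König certificate: {u1, v2} is a vertex cover of size 2 (every listed pair touches it), so no matching can be larger.

2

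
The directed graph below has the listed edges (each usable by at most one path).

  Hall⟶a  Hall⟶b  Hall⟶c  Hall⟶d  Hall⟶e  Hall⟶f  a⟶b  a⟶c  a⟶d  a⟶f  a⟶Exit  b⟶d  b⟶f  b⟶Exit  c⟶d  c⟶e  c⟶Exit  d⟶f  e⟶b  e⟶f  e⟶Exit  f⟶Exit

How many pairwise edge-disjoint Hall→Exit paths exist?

5

Assign every edge capacity 1; by Menger, the answer equals the max flow.
Path Hall→a→Exit (+1); total 1.
Path Hall→b→Exit (+1); total 2.
Path Hall→c→Exit (+1); total 3.
Path Hall→e→Exit (+1); total 4.
Path Hall→f→Exit (+1); total 5.
No residual Hall→Exit path; max flow = 5.
Certifying cut of size 5: {Hall→a, Hall→b, Hall→c, Hall→e, f→Exit}.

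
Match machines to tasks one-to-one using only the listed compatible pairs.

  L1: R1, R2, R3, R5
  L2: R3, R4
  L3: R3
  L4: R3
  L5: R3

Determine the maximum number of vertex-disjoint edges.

3

Unit-capacity flow: source→left, listed edges, right→sink; max matching = max flow.
Augmenting path L1→R1 (+1); matched 1.
Augmenting path L2→R3 (+1); matched 2.
Augmenting path L3→R3→L2→R4 (+1); matched 3.
No augmenting path remains; maximum matching = 3.
König certificate: {L1, L2, R3} is a vertex cover of size 3 (every listed pair touches it), so no matching can be larger.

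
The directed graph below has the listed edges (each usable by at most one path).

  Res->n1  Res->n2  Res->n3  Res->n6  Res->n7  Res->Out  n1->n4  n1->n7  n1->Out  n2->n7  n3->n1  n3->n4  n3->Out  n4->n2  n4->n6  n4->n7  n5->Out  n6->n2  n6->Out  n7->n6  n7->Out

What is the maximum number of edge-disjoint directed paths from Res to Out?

Assign every edge capacity 1; by Menger, the answer equals the max flow.
Path Res→Out (+1); total 1.
Path Res→n1→Out (+1); total 2.
Path Res→n3→Out (+1); total 3.
Path Res→n6→Out (+1); total 4.
Path Res→n7→Out (+1); total 5.
No residual Res→Out path; max flow = 5.
Certifying cut of size 5: {Res→Out, Res→n1, Res→n3, n6→Out, n7→Out}.

5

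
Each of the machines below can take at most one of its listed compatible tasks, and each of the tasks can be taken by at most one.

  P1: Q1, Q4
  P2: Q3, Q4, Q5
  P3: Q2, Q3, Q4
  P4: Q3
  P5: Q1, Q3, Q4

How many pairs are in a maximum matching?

5

Unit-capacity flow: source→left, listed edges, right→sink; max matching = max flow.
Augmenting path P1→Q1 (+1); matched 1.
Augmenting path P2→Q3 (+1); matched 2.
Augmenting path P3→Q2 (+1); matched 3.
Augmenting path P5→Q4 (+1); matched 4.
Augmenting path P4→Q3→P2→Q5 (+1); matched 5.
No augmenting path remains; maximum matching = 5.
König certificate: {P1, P2, P3, P4, P5} is a vertex cover of size 5 (every listed pair touches it), so no matching can be larger.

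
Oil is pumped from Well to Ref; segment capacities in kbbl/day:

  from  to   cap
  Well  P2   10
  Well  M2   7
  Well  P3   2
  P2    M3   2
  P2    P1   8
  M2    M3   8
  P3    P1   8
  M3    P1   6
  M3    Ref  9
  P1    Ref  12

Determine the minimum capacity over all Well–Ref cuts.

Augment Well→P2→M3→Ref: bottleneck 2, flow now 2.
Augment Well→P2→P1→Ref: bottleneck 8, flow now 10.
Augment Well→M2→M3→Ref: bottleneck 7, flow now 17.
Augment Well→P3→P1→Ref: bottleneck 2, flow now 19.
No augmenting path remains; maximum flow = 19.
By max-flow min-cut, the minimum cut capacity equals the max flow.
In the residual graph, reachable from Well: {Well}.
Min-cut edges: Well→P2 (10), Well→M2 (7), Well→P3 (2); capacity 10 + 7 + 2 = 19.

19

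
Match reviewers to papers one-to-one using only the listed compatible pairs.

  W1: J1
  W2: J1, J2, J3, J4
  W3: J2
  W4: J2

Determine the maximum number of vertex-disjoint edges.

3

Unit-capacity flow: source→left, listed edges, right→sink; max matching = max flow.
Augmenting path W1→J1 (+1); matched 1.
Augmenting path W2→J2 (+1); matched 2.
Augmenting path W3→J2→W2→J3 (+1); matched 3.
No augmenting path remains; maximum matching = 3.
König certificate: {W1, W2, J2} is a vertex cover of size 3 (every listed pair touches it), so no matching can be larger.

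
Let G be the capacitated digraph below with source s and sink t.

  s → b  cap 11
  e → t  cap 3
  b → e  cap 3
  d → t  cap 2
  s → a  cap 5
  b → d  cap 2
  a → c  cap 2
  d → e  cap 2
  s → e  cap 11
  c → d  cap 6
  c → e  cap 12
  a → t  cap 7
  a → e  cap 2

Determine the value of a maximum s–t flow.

Augment s→a→t: bottleneck 5, flow now 5.
Augment s→e→t: bottleneck 3, flow now 8.
Augment s→b→d→t: bottleneck 2, flow now 10.
No augmenting path remains; maximum flow = 10.
In the residual graph, reachable from s: {s, b, e}.
Min-cut edges: s→a (5), b→d (2), e→t (3); capacity 5 + 2 + 3 = 10.
This cut is saturated, so no flow can exceed 10.

10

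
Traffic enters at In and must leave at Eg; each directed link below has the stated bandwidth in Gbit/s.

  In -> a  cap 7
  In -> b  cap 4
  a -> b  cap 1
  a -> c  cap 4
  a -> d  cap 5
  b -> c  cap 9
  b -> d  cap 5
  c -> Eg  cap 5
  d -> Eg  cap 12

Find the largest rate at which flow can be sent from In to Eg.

Augment In→a→c→Eg: bottleneck 4, flow now 4.
Augment In→a→d→Eg: bottleneck 3, flow now 7.
Augment In→b→c→Eg: bottleneck 1, flow now 8.
Augment In→b→d→Eg: bottleneck 3, flow now 11.
No augmenting path remains; maximum flow = 11.
In the residual graph, reachable from In: {In}.
Min-cut edges: In→a (7), In→b (4); capacity 7 + 4 = 11.
This cut is saturated, so no flow can exceed 11.

11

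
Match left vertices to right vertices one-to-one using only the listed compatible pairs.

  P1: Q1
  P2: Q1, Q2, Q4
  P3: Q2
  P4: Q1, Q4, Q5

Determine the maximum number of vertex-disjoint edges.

4

Unit-capacity flow: source→left, listed edges, right→sink; max matching = max flow.
Augmenting path P1→Q1 (+1); matched 1.
Augmenting path P2→Q2 (+1); matched 2.
Augmenting path P4→Q4 (+1); matched 3.
Augmenting path P3→Q2→P2→Q4→P4→Q5 (+1); matched 4.
No augmenting path remains; maximum matching = 4.
König certificate: {P1, P2, P3, P4} is a vertex cover of size 4 (every listed pair touches it), so no matching can be larger.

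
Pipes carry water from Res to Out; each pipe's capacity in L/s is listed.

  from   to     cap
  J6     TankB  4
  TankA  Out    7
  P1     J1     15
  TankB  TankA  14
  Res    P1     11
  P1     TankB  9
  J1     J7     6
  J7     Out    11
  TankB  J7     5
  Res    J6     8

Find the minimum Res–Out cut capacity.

15

Augment Res→J6→TankB→J7→Out: bottleneck 4, flow now 4.
Augment Res→P1→TankB→J7→Out: bottleneck 1, flow now 5.
Augment Res→P1→TankB→TankA→Out: bottleneck 7, flow now 12.
Augment Res→P1→J1→J7→Out: bottleneck 3, flow now 15.
No augmenting path remains; maximum flow = 15.
By max-flow min-cut, the minimum cut capacity equals the max flow.
In the residual graph, reachable from Res: {Res, J6}.
Min-cut edges: Res→P1 (11), J6→TankB (4); capacity 11 + 4 = 15.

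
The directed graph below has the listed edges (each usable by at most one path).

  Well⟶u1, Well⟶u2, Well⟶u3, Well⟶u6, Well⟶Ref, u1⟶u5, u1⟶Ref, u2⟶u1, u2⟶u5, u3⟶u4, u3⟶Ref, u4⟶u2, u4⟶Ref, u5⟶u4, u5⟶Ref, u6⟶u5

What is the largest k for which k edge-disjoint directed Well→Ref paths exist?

Assign every edge capacity 1; by Menger, the answer equals the max flow.
Path Well→Ref (+1); total 1.
Path Well→u1→Ref (+1); total 2.
Path Well→u3→Ref (+1); total 3.
Path Well→u2→u5→Ref (+1); total 4.
Path Well→u6→u5→u4→Ref (+1); total 5.
No residual Well→Ref path; max flow = 5.
Certifying cut of size 5: {Well→Ref, Well→u1, Well→u2, Well→u3, Well→u6}.

5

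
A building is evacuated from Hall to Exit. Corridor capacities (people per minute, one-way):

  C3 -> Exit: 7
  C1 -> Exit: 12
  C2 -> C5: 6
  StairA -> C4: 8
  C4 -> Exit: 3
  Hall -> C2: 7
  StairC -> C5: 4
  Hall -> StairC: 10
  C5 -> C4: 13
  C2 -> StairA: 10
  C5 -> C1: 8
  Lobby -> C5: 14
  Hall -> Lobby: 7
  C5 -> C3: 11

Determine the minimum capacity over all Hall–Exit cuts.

Augment Hall→C2→C5→C3→Exit: bottleneck 6, flow now 6.
Augment Hall→C2→StairA→C4→Exit: bottleneck 1, flow now 7.
Augment Hall→StairC→C5→C3→Exit: bottleneck 1, flow now 8.
Augment Hall→StairC→C5→C4→Exit: bottleneck 2, flow now 10.
Augment Hall→StairC→C5→C1→Exit: bottleneck 1, flow now 11.
Augment Hall→Lobby→C5→C1→Exit: bottleneck 7, flow now 18.
No augmenting path remains; maximum flow = 18.
By max-flow min-cut, the minimum cut capacity equals the max flow.
In the residual graph, reachable from Hall: {Hall, StairC}.
Min-cut edges: Hall→C2 (7), Hall→Lobby (7), StairC→C5 (4); capacity 7 + 7 + 4 = 18.

18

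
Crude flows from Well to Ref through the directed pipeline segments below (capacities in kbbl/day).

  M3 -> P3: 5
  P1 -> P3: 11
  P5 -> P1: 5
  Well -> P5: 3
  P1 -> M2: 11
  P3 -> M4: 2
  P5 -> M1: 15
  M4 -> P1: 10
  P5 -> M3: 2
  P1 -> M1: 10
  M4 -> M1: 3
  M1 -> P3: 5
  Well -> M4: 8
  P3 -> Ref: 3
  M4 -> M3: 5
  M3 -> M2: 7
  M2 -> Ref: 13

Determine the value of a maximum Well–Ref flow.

Augment Well→M4→M3→P3→Ref: bottleneck 3, flow now 3.
Augment Well→M4→M3→M2→Ref: bottleneck 2, flow now 5.
Augment Well→M4→P1→M2→Ref: bottleneck 3, flow now 8.
Augment Well→P5→M3→M2→Ref: bottleneck 2, flow now 10.
Augment Well→P5→P1→M2→Ref: bottleneck 1, flow now 11.
No augmenting path remains; maximum flow = 11.
In the residual graph, reachable from Well: {Well}.
Min-cut edges: Well→M4 (8), Well→P5 (3); capacity 8 + 3 = 11.
This cut is saturated, so no flow can exceed 11.

11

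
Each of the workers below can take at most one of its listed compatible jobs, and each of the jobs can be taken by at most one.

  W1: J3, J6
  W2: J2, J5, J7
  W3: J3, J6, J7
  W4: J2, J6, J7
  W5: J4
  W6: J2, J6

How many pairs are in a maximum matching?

Unit-capacity flow: source→left, listed edges, right→sink; max matching = max flow.
Augmenting path W1→J3 (+1); matched 1.
Augmenting path W2→J2 (+1); matched 2.
Augmenting path W3→J6 (+1); matched 3.
Augmenting path W4→J7 (+1); matched 4.
Augmenting path W5→J4 (+1); matched 5.
Augmenting path W6→J2→W2→J5 (+1); matched 6.
No augmenting path remains; maximum matching = 6.
König certificate: {W1, W2, W3, W4, W5, W6} is a vertex cover of size 6 (every listed pair touches it), so no matching can be larger.

6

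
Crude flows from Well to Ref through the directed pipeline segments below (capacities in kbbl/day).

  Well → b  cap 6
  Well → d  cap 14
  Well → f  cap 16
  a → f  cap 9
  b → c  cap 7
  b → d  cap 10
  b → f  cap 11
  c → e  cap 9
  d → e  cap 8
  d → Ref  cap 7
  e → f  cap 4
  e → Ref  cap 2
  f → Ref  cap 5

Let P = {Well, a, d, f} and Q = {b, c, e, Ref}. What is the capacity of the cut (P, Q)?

26

Edges leaving {Well, a, d, f}: Well→b (6), d→e (8), d→Ref (7), f→Ref (5).
Cut capacity = 6 + 8 + 7 + 5 = 26.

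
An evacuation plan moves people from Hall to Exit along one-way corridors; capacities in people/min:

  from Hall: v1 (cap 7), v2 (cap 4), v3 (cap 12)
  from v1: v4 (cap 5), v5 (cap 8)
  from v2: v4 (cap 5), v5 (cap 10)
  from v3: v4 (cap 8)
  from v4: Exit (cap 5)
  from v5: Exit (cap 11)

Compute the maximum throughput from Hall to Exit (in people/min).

Augment Hall→v1→v4→Exit: bottleneck 5, flow now 5.
Augment Hall→v1→v5→Exit: bottleneck 2, flow now 7.
Augment Hall→v2→v5→Exit: bottleneck 4, flow now 11.
Augment Hall→v3→v4→v1→v5→Exit: bottleneck 5, flow now 16. (uses reverse residual edge)
No augmenting path remains; maximum flow = 16.
In the residual graph, reachable from Hall: {Hall, v3, v4}.
Min-cut edges: Hall→v1 (7), Hall→v2 (4), v4→Exit (5); capacity 7 + 4 + 5 = 16.
This cut is saturated, so no flow can exceed 16.

16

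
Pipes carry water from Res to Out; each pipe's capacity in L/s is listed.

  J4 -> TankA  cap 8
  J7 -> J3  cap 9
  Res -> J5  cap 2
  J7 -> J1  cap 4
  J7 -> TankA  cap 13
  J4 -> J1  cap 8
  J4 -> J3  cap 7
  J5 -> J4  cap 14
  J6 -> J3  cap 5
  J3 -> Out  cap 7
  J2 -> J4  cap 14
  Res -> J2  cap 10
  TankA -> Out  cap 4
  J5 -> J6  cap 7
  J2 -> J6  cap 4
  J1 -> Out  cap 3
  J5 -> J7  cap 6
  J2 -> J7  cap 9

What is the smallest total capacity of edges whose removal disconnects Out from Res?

12

Augment Res→J2→J6→J3→Out: bottleneck 4, flow now 4.
Augment Res→J2→J4→TankA→Out: bottleneck 4, flow now 8.
Augment Res→J2→J4→J3→Out: bottleneck 2, flow now 10.
Augment Res→J5→J6→J3→Out: bottleneck 1, flow now 11.
Augment Res→J5→J4→J1→Out: bottleneck 1, flow now 12.
No augmenting path remains; maximum flow = 12.
By max-flow min-cut, the minimum cut capacity equals the max flow.
In the residual graph, reachable from Res: {Res}.
Min-cut edges: Res→J2 (10), Res→J5 (2); capacity 10 + 2 = 12.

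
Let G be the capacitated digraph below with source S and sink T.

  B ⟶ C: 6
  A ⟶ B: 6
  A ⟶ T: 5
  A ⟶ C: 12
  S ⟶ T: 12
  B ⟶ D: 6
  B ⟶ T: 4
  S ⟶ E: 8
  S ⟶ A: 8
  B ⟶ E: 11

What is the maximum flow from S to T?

Augment S→T: bottleneck 12, flow now 12.
Augment S→A→T: bottleneck 5, flow now 17.
Augment S→A→B→T: bottleneck 3, flow now 20.
No augmenting path remains; maximum flow = 20.
In the residual graph, reachable from S: {S, E}.
Min-cut edges: S→A (8), S→T (12); capacity 8 + 12 = 20.
This cut is saturated, so no flow can exceed 20.

20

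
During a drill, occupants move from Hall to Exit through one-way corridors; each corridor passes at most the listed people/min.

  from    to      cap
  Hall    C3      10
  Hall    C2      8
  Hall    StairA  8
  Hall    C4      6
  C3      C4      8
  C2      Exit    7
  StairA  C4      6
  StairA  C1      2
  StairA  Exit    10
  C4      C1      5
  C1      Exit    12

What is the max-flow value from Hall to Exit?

Augment Hall→C2→Exit: bottleneck 7, flow now 7.
Augment Hall→StairA→Exit: bottleneck 8, flow now 15.
Augment Hall→C4→C1→Exit: bottleneck 5, flow now 20.
No augmenting path remains; maximum flow = 20.
In the residual graph, reachable from Hall: {Hall, C3, C2, C4}.
Min-cut edges: Hall→StairA (8), C2→Exit (7), C4→C1 (5); capacity 8 + 7 + 5 = 20.
This cut is saturated, so no flow can exceed 20.

20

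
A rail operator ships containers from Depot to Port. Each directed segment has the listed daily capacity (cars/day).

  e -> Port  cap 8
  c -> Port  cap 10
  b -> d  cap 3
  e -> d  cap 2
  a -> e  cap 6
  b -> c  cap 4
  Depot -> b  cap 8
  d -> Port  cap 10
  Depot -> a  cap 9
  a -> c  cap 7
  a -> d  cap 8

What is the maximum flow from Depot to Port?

Augment Depot→a→c→Port: bottleneck 7, flow now 7.
Augment Depot→a→d→Port: bottleneck 2, flow now 9.
Augment Depot→b→c→Port: bottleneck 3, flow now 12.
Augment Depot→b→d→Port: bottleneck 3, flow now 15.
Augment Depot→b→c→a→d→Port: bottleneck 1, flow now 16. (uses reverse residual edge)
No augmenting path remains; maximum flow = 16.
In the residual graph, reachable from Depot: {Depot, b}.
Min-cut edges: Depot→a (9), b→c (4), b→d (3); capacity 9 + 4 + 3 = 16.
This cut is saturated, so no flow can exceed 16.

16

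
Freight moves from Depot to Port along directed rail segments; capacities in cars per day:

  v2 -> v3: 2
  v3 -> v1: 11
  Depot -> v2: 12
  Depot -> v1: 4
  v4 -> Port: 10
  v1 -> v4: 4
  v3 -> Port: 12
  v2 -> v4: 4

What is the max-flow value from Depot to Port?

10

Augment Depot→v1→v4→Port: bottleneck 4, flow now 4.
Augment Depot→v2→v3→Port: bottleneck 2, flow now 6.
Augment Depot→v2→v4→Port: bottleneck 4, flow now 10.
No augmenting path remains; maximum flow = 10.
In the residual graph, reachable from Depot: {Depot, v2}.
Min-cut edges: Depot→v1 (4), v2→v3 (2), v2→v4 (4); capacity 4 + 2 + 4 = 10.
This cut is saturated, so no flow can exceed 10.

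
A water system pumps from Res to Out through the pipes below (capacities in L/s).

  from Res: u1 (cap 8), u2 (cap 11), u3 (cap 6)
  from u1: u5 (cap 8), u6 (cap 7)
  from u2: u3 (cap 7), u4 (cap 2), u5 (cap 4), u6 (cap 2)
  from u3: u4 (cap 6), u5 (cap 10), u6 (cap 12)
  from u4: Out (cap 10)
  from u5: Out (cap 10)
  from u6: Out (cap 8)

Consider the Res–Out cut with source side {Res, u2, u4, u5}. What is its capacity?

43

Edges leaving {Res, u2, u4, u5}: Res→u1 (8), Res→u3 (6), u2→u3 (7), u2→u6 (2), u4→Out (10), u5→Out (10).
Cut capacity = 8 + 6 + 7 + 2 + 10 + 10 = 43.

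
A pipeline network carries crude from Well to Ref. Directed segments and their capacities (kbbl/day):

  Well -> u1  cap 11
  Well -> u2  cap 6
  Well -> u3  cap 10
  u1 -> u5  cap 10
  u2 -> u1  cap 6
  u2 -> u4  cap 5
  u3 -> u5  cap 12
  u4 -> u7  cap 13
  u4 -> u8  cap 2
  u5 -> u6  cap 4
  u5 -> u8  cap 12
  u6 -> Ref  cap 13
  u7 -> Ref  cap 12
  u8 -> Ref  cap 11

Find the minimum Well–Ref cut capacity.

Augment Well→u1→u5→u6→Ref: bottleneck 4, flow now 4.
Augment Well→u1→u5→u8→Ref: bottleneck 6, flow now 10.
Augment Well→u2→u4→u7→Ref: bottleneck 5, flow now 15.
Augment Well→u3→u5→u8→Ref: bottleneck 5, flow now 20.
No augmenting path remains; maximum flow = 20.
By max-flow min-cut, the minimum cut capacity equals the max flow.
In the residual graph, reachable from Well: {Well, u1, u2, u3, u5, u8}.
Min-cut edges: u2→u4 (5), u5→u6 (4), u8→Ref (11); capacity 5 + 4 + 11 = 20.

20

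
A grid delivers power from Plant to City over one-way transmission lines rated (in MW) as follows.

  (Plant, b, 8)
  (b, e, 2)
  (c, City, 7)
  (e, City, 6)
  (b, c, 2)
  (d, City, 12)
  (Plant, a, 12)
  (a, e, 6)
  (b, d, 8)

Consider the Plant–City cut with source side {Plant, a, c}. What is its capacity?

Edges leaving {Plant, a, c}: Plant→b (8), a→e (6), c→City (7).
Cut capacity = 8 + 6 + 7 = 21.

21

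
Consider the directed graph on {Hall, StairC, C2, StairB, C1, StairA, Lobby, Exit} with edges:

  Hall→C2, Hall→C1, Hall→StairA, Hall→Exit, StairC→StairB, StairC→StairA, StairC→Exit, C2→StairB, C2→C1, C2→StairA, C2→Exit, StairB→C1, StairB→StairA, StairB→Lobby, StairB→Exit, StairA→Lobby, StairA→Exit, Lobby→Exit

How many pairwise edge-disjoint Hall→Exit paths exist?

Assign every edge capacity 1; by Menger, the answer equals the max flow.
Path Hall→Exit (+1); total 1.
Path Hall→C2→Exit (+1); total 2.
Path Hall→StairA→Exit (+1); total 3.
No residual Hall→Exit path; max flow = 3.
Certifying cut of size 3: {Hall→C2, Hall→Exit, Hall→StairA}.

3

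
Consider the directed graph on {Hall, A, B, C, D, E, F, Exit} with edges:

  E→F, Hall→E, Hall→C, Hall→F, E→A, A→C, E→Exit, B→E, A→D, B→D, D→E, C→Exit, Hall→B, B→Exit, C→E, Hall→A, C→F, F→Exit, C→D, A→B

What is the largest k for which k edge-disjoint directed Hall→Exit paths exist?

Assign every edge capacity 1; by Menger, the answer equals the max flow.
Path Hall→B→Exit (+1); total 1.
Path Hall→C→Exit (+1); total 2.
Path Hall→E→Exit (+1); total 3.
Path Hall→F→Exit (+1); total 4.
No residual Hall→Exit path; max flow = 4.
Certifying cut of size 4: {B→Exit, C→Exit, E→Exit, F→Exit}.

4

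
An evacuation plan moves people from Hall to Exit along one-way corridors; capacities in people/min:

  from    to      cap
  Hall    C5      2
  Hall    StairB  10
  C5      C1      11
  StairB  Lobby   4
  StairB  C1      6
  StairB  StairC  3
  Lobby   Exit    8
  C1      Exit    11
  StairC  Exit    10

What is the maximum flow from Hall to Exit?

12

Augment Hall→C5→C1→Exit: bottleneck 2, flow now 2.
Augment Hall→StairB→Lobby→Exit: bottleneck 4, flow now 6.
Augment Hall→StairB→C1→Exit: bottleneck 6, flow now 12.
No augmenting path remains; maximum flow = 12.
In the residual graph, reachable from Hall: {Hall}.
Min-cut edges: Hall→C5 (2), Hall→StairB (10); capacity 2 + 10 = 12.
This cut is saturated, so no flow can exceed 12.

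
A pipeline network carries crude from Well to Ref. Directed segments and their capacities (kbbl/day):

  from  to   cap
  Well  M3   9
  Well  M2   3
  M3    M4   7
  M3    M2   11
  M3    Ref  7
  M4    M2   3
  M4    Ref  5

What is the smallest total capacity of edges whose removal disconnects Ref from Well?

9

Augment Well→M3→Ref: bottleneck 7, flow now 7.
Augment Well→M3→M4→Ref: bottleneck 2, flow now 9.
No augmenting path remains; maximum flow = 9.
By max-flow min-cut, the minimum cut capacity equals the max flow.
In the residual graph, reachable from Well: {Well, M2}.
Min-cut edges: Well→M3 (9); capacity 9 = 9.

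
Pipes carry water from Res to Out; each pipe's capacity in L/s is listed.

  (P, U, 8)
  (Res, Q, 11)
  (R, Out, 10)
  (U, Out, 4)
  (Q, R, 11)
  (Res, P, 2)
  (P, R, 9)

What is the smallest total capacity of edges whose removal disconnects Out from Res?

12

Augment Res→P→R→Out: bottleneck 2, flow now 2.
Augment Res→Q→R→Out: bottleneck 8, flow now 10.
Augment Res→Q→R→P→U→Out: bottleneck 2, flow now 12. (uses reverse residual edge)
No augmenting path remains; maximum flow = 12.
By max-flow min-cut, the minimum cut capacity equals the max flow.
In the residual graph, reachable from Res: {Res, Q, R}.
Min-cut edges: Res→P (2), R→Out (10); capacity 2 + 10 = 12.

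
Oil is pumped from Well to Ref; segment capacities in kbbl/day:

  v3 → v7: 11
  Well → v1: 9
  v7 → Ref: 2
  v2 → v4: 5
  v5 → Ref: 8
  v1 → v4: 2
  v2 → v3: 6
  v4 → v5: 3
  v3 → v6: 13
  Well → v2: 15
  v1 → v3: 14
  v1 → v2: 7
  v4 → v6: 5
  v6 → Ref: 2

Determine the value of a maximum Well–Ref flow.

Augment Well→v1→v3→v6→Ref: bottleneck 2, flow now 2.
Augment Well→v1→v3→v7→Ref: bottleneck 2, flow now 4.
Augment Well→v1→v4→v5→Ref: bottleneck 2, flow now 6.
Augment Well→v2→v4→v5→Ref: bottleneck 1, flow now 7.
No augmenting path remains; maximum flow = 7.
In the residual graph, reachable from Well: {Well, v1, v2, v3, v4, v6, v7}.
Min-cut edges: v4→v5 (3), v6→Ref (2), v7→Ref (2); capacity 3 + 2 + 2 = 7.
This cut is saturated, so no flow can exceed 7.

7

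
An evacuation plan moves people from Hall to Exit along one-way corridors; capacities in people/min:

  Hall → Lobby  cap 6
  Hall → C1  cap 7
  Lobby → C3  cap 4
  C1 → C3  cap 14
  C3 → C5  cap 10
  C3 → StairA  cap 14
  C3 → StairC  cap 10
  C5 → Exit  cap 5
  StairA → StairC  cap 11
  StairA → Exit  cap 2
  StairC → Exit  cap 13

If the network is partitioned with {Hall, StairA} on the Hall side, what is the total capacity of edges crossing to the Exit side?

26

Edges leaving {Hall, StairA}: Hall→Lobby (6), Hall→C1 (7), StairA→StairC (11), StairA→Exit (2).
Cut capacity = 6 + 7 + 11 + 2 = 26.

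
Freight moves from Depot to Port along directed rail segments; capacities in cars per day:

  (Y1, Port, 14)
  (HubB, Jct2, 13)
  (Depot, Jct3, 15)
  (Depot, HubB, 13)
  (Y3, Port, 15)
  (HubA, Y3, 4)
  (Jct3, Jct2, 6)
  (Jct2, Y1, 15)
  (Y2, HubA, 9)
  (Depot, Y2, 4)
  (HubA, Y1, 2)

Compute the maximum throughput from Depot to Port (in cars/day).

18

Augment Depot→Jct3→Jct2→Y1→Port: bottleneck 6, flow now 6.
Augment Depot→Y2→HubA→Y1→Port: bottleneck 2, flow now 8.
Augment Depot→Y2→HubA→Y3→Port: bottleneck 2, flow now 10.
Augment Depot→HubB→Jct2→Y1→Port: bottleneck 6, flow now 16.
Augment Depot→HubB→Jct2→Y1→HubA→Y3→Port: bottleneck 2, flow now 18. (uses reverse residual edge)
No augmenting path remains; maximum flow = 18.
In the residual graph, reachable from Depot: {Depot, Jct3, HubB, Jct2, Y1}.
Min-cut edges: Depot→Y2 (4), Y1→Port (14); capacity 4 + 14 = 18.
This cut is saturated, so no flow can exceed 18.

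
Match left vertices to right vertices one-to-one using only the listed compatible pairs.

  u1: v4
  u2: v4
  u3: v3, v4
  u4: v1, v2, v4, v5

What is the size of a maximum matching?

Unit-capacity flow: source→left, listed edges, right→sink; max matching = max flow.
Augmenting path u1→v4 (+1); matched 1.
Augmenting path u3→v3 (+1); matched 2.
Augmenting path u4→v1 (+1); matched 3.
No augmenting path remains; maximum matching = 3.
König certificate: {u3, u4, v4} is a vertex cover of size 3 (every listed pair touches it), so no matching can be larger.

3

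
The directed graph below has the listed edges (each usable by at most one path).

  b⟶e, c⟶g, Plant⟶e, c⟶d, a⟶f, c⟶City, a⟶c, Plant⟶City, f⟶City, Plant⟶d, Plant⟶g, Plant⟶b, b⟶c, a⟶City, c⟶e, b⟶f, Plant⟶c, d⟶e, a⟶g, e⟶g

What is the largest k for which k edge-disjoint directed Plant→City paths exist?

3

Assign every edge capacity 1; by Menger, the answer equals the max flow.
Path Plant→City (+1); total 1.
Path Plant→c→City (+1); total 2.
Path Plant→b→f→City (+1); total 3.
No residual Plant→City path; max flow = 3.
Certifying cut of size 3: {Plant→City, Plant→b, Plant→c}.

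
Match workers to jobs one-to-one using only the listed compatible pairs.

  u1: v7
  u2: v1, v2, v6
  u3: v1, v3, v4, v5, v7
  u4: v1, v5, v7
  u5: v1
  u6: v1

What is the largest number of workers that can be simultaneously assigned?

Unit-capacity flow: source→left, listed edges, right→sink; max matching = max flow.
Augmenting path u1→v7 (+1); matched 1.
Augmenting path u2→v1 (+1); matched 2.
Augmenting path u3→v3 (+1); matched 3.
Augmenting path u4→v5 (+1); matched 4.
Augmenting path u5→v1→u2→v2 (+1); matched 5.
No augmenting path remains; maximum matching = 5.
König certificate: {u1, u2, u3, u4, v1} is a vertex cover of size 5 (every listed pair touches it), so no matching can be larger.

5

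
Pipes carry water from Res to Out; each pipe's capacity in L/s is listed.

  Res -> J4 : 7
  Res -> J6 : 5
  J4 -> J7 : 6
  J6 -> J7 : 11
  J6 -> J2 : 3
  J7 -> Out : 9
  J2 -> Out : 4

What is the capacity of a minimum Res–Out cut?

Augment Res→J4→J7→Out: bottleneck 6, flow now 6.
Augment Res→J6→J7→Out: bottleneck 3, flow now 9.
Augment Res→J6→J2→Out: bottleneck 2, flow now 11.
No augmenting path remains; maximum flow = 11.
By max-flow min-cut, the minimum cut capacity equals the max flow.
In the residual graph, reachable from Res: {Res, J4}.
Min-cut edges: Res→J6 (5), J4→J7 (6); capacity 5 + 6 = 11.

11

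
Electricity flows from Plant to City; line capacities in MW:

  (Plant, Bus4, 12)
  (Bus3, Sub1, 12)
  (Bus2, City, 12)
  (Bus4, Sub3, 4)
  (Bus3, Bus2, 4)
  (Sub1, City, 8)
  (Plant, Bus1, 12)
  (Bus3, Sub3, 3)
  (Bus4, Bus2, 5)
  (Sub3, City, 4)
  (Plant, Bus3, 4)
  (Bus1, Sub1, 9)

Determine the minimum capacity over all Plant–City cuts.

21

Augment Plant→Bus1→Sub1→City: bottleneck 8, flow now 8.
Augment Plant→Bus4→Sub3→City: bottleneck 4, flow now 12.
Augment Plant→Bus4→Bus2→City: bottleneck 5, flow now 17.
Augment Plant→Bus3→Bus2→City: bottleneck 4, flow now 21.
No augmenting path remains; maximum flow = 21.
By max-flow min-cut, the minimum cut capacity equals the max flow.
In the residual graph, reachable from Plant: {Plant, Bus1, Bus4, Sub1}.
Min-cut edges: Plant→Bus3 (4), Bus4→Sub3 (4), Bus4→Bus2 (5), Sub1→City (8); capacity 4 + 4 + 5 + 8 = 21.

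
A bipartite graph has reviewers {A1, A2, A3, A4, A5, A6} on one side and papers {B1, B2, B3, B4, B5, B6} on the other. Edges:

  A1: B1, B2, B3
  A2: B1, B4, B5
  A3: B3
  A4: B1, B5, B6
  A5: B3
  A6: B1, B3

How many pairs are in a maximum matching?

5

Unit-capacity flow: source→left, listed edges, right→sink; max matching = max flow.
Augmenting path A1→B1 (+1); matched 1.
Augmenting path A2→B4 (+1); matched 2.
Augmenting path A3→B3 (+1); matched 3.
Augmenting path A4→B5 (+1); matched 4.
Augmenting path A6→B1→A1→B2 (+1); matched 5.
No augmenting path remains; maximum matching = 5.
König certificate: {A1, A2, A4, A6, B3} is a vertex cover of size 5 (every listed pair touches it), so no matching can be larger.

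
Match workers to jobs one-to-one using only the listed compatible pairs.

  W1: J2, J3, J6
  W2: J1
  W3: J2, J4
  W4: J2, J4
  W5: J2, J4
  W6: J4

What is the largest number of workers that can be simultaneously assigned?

Unit-capacity flow: source→left, listed edges, right→sink; max matching = max flow.
Augmenting path W1→J2 (+1); matched 1.
Augmenting path W2→J1 (+1); matched 2.
Augmenting path W3→J4 (+1); matched 3.
Augmenting path W4→J2→W1→J3 (+1); matched 4.
No augmenting path remains; maximum matching = 4.
König certificate: {W1, W2, J2, J4} is a vertex cover of size 4 (every listed pair touches it), so no matching can be larger.

4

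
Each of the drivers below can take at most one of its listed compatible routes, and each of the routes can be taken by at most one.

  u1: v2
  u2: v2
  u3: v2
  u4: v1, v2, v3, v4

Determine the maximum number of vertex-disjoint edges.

2

Unit-capacity flow: source→left, listed edges, right→sink; max matching = max flow.
Augmenting path u1→v2 (+1); matched 1.
Augmenting path u4→v1 (+1); matched 2.
No augmenting path remains; maximum matching = 2.
König certificate: {u4, v2} is a vertex cover of size 2 (every listed pair touches it), so no matching can be larger.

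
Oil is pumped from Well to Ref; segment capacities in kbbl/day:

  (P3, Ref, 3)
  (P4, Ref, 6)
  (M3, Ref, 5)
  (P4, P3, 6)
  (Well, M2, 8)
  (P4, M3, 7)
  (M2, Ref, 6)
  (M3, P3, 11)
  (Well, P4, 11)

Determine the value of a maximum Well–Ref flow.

Augment Well→P4→Ref: bottleneck 6, flow now 6.
Augment Well→M2→Ref: bottleneck 6, flow now 12.
Augment Well→P4→M3→Ref: bottleneck 5, flow now 17.
No augmenting path remains; maximum flow = 17.
In the residual graph, reachable from Well: {Well, M2}.
Min-cut edges: Well→P4 (11), M2→Ref (6); capacity 11 + 6 = 17.
This cut is saturated, so no flow can exceed 17.

17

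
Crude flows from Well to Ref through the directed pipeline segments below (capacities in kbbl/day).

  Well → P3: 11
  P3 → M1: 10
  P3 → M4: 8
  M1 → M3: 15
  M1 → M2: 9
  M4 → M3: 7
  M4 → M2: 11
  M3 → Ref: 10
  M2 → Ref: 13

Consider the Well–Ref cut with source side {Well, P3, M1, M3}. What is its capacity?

27

Edges leaving {Well, P3, M1, M3}: P3→M4 (8), M1→M2 (9), M3→Ref (10).
Cut capacity = 8 + 9 + 10 = 27.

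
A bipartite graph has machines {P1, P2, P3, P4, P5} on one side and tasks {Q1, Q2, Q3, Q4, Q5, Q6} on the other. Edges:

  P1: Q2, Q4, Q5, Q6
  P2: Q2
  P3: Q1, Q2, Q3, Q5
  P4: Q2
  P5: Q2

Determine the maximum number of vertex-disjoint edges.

3

Unit-capacity flow: source→left, listed edges, right→sink; max matching = max flow.
Augmenting path P1→Q2 (+1); matched 1.
Augmenting path P3→Q1 (+1); matched 2.
Augmenting path P2→Q2→P1→Q4 (+1); matched 3.
No augmenting path remains; maximum matching = 3.
König certificate: {P1, P3, Q2} is a vertex cover of size 3 (every listed pair touches it), so no matching can be larger.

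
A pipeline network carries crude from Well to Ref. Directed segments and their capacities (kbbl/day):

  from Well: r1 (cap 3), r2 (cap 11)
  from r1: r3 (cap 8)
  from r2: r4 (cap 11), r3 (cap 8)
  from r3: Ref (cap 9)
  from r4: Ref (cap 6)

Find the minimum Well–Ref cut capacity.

Augment Well→r1→r3→Ref: bottleneck 3, flow now 3.
Augment Well→r2→r3→Ref: bottleneck 6, flow now 9.
Augment Well→r2→r4→Ref: bottleneck 5, flow now 14.
No augmenting path remains; maximum flow = 14.
By max-flow min-cut, the minimum cut capacity equals the max flow.
In the residual graph, reachable from Well: {Well}.
Min-cut edges: Well→r1 (3), Well→r2 (11); capacity 3 + 11 = 14.

14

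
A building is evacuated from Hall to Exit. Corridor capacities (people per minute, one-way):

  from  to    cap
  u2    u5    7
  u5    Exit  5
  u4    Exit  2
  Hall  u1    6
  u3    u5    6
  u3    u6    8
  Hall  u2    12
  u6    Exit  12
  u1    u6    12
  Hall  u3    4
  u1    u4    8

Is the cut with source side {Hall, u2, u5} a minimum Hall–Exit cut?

Yes — it is a minimum cut (capacity 15).

Given cut capacity: 6 + 4 + 5 = 15.
Augment Hall→u1→u4→Exit: bottleneck 2, flow now 2.
Augment Hall→u1→u6→Exit: bottleneck 4, flow now 6.
Augment Hall→u2→u5→Exit: bottleneck 5, flow now 11.
Augment Hall→u3→u6→Exit: bottleneck 4, flow now 15.
No augmenting path remains; maximum flow = 15.
Cut capacity 15 equals the max flow, so it is a minimum cut.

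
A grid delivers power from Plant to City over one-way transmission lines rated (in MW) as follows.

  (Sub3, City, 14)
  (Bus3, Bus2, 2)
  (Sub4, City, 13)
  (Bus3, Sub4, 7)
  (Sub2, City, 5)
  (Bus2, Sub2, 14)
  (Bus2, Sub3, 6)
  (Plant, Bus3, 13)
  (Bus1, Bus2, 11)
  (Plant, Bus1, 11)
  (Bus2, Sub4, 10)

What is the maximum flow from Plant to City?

Augment Plant→Bus3→Sub4→City: bottleneck 7, flow now 7.
Augment Plant→Bus3→Bus2→Sub4→City: bottleneck 2, flow now 9.
Augment Plant→Bus1→Bus2→Sub4→City: bottleneck 4, flow now 13.
Augment Plant→Bus1→Bus2→Sub2→City: bottleneck 5, flow now 18.
Augment Plant→Bus1→Bus2→Sub3→City: bottleneck 2, flow now 20.
No augmenting path remains; maximum flow = 20.
In the residual graph, reachable from Plant: {Plant, Bus3}.
Min-cut edges: Plant→Bus1 (11), Bus3→Bus2 (2), Bus3→Sub4 (7); capacity 11 + 2 + 7 = 20.
This cut is saturated, so no flow can exceed 20.

20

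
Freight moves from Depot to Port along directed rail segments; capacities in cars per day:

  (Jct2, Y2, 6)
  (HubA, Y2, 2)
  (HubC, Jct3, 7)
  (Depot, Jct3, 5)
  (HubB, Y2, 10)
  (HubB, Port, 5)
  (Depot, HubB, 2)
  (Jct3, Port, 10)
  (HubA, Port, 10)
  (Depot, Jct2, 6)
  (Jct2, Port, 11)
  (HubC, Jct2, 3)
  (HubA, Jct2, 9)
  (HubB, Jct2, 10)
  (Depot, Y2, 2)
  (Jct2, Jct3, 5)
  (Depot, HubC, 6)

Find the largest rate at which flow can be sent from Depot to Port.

Augment Depot→Jct3→Port: bottleneck 5, flow now 5.
Augment Depot→HubB→Port: bottleneck 2, flow now 7.
Augment Depot→Jct2→Port: bottleneck 6, flow now 13.
Augment Depot→HubC→Jct3→Port: bottleneck 5, flow now 18.
Augment Depot→HubC→Jct2→Port: bottleneck 1, flow now 19.
No augmenting path remains; maximum flow = 19.
In the residual graph, reachable from Depot: {Depot, Y2}.
Min-cut edges: Depot→HubC (6), Depot→Jct3 (5), Depot→HubB (2), Depot→Jct2 (6); capacity 6 + 5 + 2 + 6 = 19.
This cut is saturated, so no flow can exceed 19.

19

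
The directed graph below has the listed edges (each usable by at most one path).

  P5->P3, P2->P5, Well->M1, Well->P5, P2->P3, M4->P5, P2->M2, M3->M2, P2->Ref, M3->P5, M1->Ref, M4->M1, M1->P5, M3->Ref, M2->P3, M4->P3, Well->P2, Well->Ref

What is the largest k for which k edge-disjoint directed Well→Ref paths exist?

Assign every edge capacity 1; by Menger, the answer equals the max flow.
Path Well→Ref (+1); total 1.
Path Well→P2→Ref (+1); total 2.
Path Well→M1→Ref (+1); total 3.
No residual Well→Ref path; max flow = 3.
Certifying cut of size 3: {Well→M1, Well→P2, Well→Ref}.

3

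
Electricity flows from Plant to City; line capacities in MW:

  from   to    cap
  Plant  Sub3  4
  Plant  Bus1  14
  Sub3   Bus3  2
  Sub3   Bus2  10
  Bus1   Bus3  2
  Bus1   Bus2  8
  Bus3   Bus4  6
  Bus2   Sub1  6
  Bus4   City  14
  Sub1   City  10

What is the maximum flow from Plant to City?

Augment Plant→Sub3→Bus3→Bus4→City: bottleneck 2, flow now 2.
Augment Plant→Sub3→Bus2→Sub1→City: bottleneck 2, flow now 4.
Augment Plant→Bus1→Bus3→Bus4→City: bottleneck 2, flow now 6.
Augment Plant→Bus1→Bus2→Sub1→City: bottleneck 4, flow now 10.
No augmenting path remains; maximum flow = 10.
In the residual graph, reachable from Plant: {Plant, Sub3, Bus1, Bus2}.
Min-cut edges: Sub3→Bus3 (2), Bus1→Bus3 (2), Bus2→Sub1 (6); capacity 2 + 2 + 6 = 10.
This cut is saturated, so no flow can exceed 10.

10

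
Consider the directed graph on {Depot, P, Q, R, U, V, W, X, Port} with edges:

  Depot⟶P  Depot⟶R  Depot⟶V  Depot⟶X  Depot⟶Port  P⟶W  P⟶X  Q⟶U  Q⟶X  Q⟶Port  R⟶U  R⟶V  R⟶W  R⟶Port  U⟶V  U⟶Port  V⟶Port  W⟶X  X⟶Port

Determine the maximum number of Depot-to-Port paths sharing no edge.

4

Assign every edge capacity 1; by Menger, the answer equals the max flow.
Path Depot→Port (+1); total 1.
Path Depot→R→Port (+1); total 2.
Path Depot→V→Port (+1); total 3.
Path Depot→X→Port (+1); total 4.
No residual Depot→Port path; max flow = 4.
Certifying cut of size 4: {Depot→Port, Depot→R, Depot→V, X→Port}.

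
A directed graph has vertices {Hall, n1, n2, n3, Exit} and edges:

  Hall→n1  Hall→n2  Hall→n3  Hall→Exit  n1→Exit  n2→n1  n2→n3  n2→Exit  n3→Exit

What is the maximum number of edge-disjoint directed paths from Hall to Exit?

4

Assign every edge capacity 1; by Menger, the answer equals the max flow.
Path Hall→Exit (+1); total 1.
Path Hall→n1→Exit (+1); total 2.
Path Hall→n2→Exit (+1); total 3.
Path Hall→n3→Exit (+1); total 4.
No residual Hall→Exit path; max flow = 4.
Certifying cut of size 4: {Hall→Exit, Hall→n1, Hall→n2, Hall→n3}.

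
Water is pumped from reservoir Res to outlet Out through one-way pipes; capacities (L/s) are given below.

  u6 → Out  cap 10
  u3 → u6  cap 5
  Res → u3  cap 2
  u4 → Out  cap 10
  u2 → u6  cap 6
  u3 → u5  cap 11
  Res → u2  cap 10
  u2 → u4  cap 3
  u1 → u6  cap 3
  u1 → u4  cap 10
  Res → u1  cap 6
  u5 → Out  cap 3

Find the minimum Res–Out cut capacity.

Augment Res→u1→u4→Out: bottleneck 6, flow now 6.
Augment Res→u2→u4→Out: bottleneck 3, flow now 9.
Augment Res→u2→u6→Out: bottleneck 6, flow now 15.
Augment Res→u3→u5→Out: bottleneck 2, flow now 17.
No augmenting path remains; maximum flow = 17.
By max-flow min-cut, the minimum cut capacity equals the max flow.
In the residual graph, reachable from Res: {Res, u2}.
Min-cut edges: Res→u1 (6), Res→u3 (2), u2→u4 (3), u2→u6 (6); capacity 6 + 2 + 3 + 6 = 17.

17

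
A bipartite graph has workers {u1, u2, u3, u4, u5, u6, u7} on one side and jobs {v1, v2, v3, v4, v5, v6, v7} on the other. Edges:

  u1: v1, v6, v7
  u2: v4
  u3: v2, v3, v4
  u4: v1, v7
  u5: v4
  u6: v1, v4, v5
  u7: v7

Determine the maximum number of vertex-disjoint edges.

Unit-capacity flow: source→left, listed edges, right→sink; max matching = max flow.
Augmenting path u1→v1 (+1); matched 1.
Augmenting path u2→v4 (+1); matched 2.
Augmenting path u3→v2 (+1); matched 3.
Augmenting path u4→v7 (+1); matched 4.
Augmenting path u6→v5 (+1); matched 5.
Augmenting path u7→v7→u4→v1→u1→v6 (+1); matched 6.
No augmenting path remains; maximum matching = 6.
König certificate: {u1, u3, u4, u6, u7, v4} is a vertex cover of size 6 (every listed pair touches it), so no matching can be larger.

6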